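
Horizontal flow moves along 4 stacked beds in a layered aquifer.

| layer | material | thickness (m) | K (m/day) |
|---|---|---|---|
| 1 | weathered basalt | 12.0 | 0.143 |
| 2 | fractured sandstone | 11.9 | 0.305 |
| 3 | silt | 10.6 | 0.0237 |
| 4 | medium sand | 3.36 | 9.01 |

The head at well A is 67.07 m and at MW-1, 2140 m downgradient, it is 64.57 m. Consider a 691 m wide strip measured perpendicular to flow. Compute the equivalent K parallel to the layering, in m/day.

Flow is parallel to layering, so each bed carries its own Darcy discharge and the transmissivities add.
Σ(K_i·b_i) = 0.143×12.0 + 0.305×11.9 + 0.0237×10.6 + 9.01×3.36 = 35.87 m²/day.
Total thickness b = 37.86 m, so K_eq = Σ(K_i·b_i)/b = 0.9474 m/day.

0.947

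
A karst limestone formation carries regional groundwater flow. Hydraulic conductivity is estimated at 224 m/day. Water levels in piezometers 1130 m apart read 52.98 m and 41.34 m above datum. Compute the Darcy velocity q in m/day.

Hydraulic gradient i = (52.98 − 41.34) / 1130 = 11.64 / 1130 = 0.01030.
Specific discharge q = K · i = 224.0 × 0.01030 = 2.307 m/day.

2.31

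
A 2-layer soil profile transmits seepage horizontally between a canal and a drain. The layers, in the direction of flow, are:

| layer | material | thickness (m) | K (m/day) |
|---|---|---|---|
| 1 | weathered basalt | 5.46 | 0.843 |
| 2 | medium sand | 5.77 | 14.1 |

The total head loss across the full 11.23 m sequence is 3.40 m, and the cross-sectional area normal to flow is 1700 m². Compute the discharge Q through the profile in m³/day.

Flow is perpendicular to layering, so the layers act in series and the equivalent K is the thickness-weighted harmonic mean.
Total thickness L = 5.46 + 5.77 = 11.23 m.
Σ(b_i/K_i) = 5.46/0.843 + 5.77/14.1 = 6.886 d.
K_eq = L / Σ(b_i/K_i) = 11.23 / 6.886 = 1.631 m/day.
Q = K_eq · A · (Δh/L) = 1.631 × 1700 × (3.40/11.23) = 839.4 m³/day.

839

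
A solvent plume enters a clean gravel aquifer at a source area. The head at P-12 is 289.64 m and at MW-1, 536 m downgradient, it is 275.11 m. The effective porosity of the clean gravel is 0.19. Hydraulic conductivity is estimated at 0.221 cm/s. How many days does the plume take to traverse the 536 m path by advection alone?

19.7

Convert K: 0.221 cm/s × 864 = 190.9 m/day.
Hydraulic gradient i = (289.64 − 275.11) / 536 = 14.53 / 536 = 0.02711.
Darcy flux q = K · i = 190.9 × 0.02711 = 5.176 m/day.
Seepage velocity v = q / n_e = 5.176 / 0.19 = 27.24 m/day.
Travel time t = L / v = 536 / 27.24 = 19.67 days.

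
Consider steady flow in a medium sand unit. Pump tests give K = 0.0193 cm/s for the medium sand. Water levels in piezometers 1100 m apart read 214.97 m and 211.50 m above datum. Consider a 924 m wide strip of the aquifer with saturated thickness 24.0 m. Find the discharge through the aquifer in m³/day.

1170

Convert K: 0.0193 cm/s × 864 = 16.68 m/day.
Cross-sectional area A = 924 × 24.0 = 22176 m².
Hydraulic gradient i = (214.97 − 211.50) / 1100 = 3.47 / 1100 = 0.003155.
Darcy's law: Q = K · A · i = 16.68 × 22176 × 0.003155 = 1167 m³/day.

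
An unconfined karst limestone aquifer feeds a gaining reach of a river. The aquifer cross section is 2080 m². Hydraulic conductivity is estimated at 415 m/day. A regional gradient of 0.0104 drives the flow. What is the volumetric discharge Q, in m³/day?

8980

Hydraulic gradient i = 0.0104.
Darcy's law: Q = K · A · i = 415.0 × 2080 × 0.01040 = 8977 m³/day.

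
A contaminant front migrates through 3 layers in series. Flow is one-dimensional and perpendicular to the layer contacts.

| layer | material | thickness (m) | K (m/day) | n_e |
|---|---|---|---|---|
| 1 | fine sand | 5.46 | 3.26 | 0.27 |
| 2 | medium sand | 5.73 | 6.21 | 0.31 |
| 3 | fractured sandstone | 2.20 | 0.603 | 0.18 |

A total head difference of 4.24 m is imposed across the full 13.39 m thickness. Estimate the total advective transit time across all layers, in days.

With flow normal to the layers, continuity requires the same specific discharge q through every layer.
Σ(b_i/K_i) = 5.46/3.26 + 5.73/6.21 + 2.20/0.603 = 6.246 d.
q = Δh / Σ(b_i/K_i) = 4.24 / 6.246 = 0.6788 m/day.
In each layer the seepage velocity is v_i = q/n_i, so the layer transit time is t_i = b_i·n_i / q:
  layer 1 (fine sand): t_1 = 5.46 × 0.27 / 0.6788 = 2.172 d
  layer 2 (medium sand): t_2 = 5.73 × 0.31 / 0.6788 = 2.617 d
  layer 3 (fractured sandstone): t_3 = 2.20 × 0.18 / 0.6788 = 0.5834 d
Total t = Σ t_i = 5.372 days.

5.37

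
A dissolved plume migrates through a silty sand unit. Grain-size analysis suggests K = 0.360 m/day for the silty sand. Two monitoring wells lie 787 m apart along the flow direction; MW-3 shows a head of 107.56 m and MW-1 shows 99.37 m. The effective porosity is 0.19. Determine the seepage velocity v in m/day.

Hydraulic gradient i = (107.56 − 99.37) / 787 = 8.19 / 787 = 0.01041.
Darcy flux q = K · i = 0.3600 × 0.01041 = 0.003746 m/day.
Seepage velocity v = q / n_e = 0.003746 / 0.19 = 0.01972 m/day.

0.0197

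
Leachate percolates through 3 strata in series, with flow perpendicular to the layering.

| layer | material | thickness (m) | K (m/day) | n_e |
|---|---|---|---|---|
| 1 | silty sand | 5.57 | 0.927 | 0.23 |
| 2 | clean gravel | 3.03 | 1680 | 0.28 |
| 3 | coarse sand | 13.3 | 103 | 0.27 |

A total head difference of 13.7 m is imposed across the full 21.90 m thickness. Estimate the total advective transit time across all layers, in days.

With flow normal to the layers, continuity requires the same specific discharge q through every layer.
Σ(b_i/K_i) = 5.57/0.927 + 3.03/1680 + 13.3/103 = 6.140 d.
q = Δh / Σ(b_i/K_i) = 13.7 / 6.140 = 2.231 m/day.
In each layer the seepage velocity is v_i = q/n_i, so the layer transit time is t_i = b_i·n_i / q:
  layer 1 (silty sand): t_1 = 5.57 × 0.23 / 2.231 = 0.5741 d
  layer 2 (clean gravel): t_2 = 3.03 × 0.28 / 2.231 = 0.3802 d
  layer 3 (coarse sand): t_3 = 13.3 × 0.27 / 2.231 = 1.609 d
Total t = Σ t_i = 2.564 days.

2.56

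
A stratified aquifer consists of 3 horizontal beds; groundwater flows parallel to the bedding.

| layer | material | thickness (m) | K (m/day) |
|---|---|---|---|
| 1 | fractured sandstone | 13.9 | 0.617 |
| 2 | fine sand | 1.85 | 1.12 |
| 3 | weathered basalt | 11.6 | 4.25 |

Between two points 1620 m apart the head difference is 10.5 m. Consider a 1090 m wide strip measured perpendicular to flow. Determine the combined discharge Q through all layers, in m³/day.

424

Flow is parallel to layering, so each bed carries its own Darcy discharge and the transmissivities add.
Σ(K_i·b_i) = 0.617×13.9 + 1.12×1.85 + 4.25×11.6 = 59.95 m²/day.
Hydraulic gradient i = Δh / L = 10.5 / 1620 = 0.006481.
Q = Σ(K_i·b_i) · W · i = 59.95 × 1090 × 0.006481 = 423.5 m³/day.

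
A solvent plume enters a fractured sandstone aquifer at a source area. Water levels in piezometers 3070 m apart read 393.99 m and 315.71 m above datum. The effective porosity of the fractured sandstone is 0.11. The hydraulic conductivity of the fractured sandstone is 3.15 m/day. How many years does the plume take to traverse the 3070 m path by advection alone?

11.5

Hydraulic gradient i = (393.99 − 315.71) / 3070 = 78.28 / 3070 = 0.02550.
Darcy flux q = K · i = 3.150 × 0.02550 = 0.08032 m/day.
Seepage velocity v = q / n_e = 0.08032 / 0.11 = 0.7302 m/day.
Travel time t = L / v = 3070 / 0.7302 = 4204 days = 11.51 years.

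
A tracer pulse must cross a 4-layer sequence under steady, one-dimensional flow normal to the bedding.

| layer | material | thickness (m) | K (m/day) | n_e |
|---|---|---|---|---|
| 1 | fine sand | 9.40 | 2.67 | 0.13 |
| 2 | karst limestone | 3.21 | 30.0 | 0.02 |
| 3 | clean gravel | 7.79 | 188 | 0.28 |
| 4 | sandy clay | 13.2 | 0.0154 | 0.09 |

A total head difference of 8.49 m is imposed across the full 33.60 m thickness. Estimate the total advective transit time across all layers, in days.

472

With flow normal to the layers, continuity requires the same specific discharge q through every layer.
Σ(b_i/K_i) = 9.40/2.67 + 3.21/30.0 + 7.79/188 + 13.2/0.0154 = 860.8 d.
q = Δh / Σ(b_i/K_i) = 8.49 / 860.8 = 0.009863 m/day.
In each layer the seepage velocity is v_i = q/n_i, so the layer transit time is t_i = b_i·n_i / q:
  layer 1 (fine sand): t_1 = 9.40 × 0.13 / 0.009863 = 123.9 d
  layer 2 (karst limestone): t_2 = 3.21 × 0.02 / 0.009863 = 6.509 d
  layer 3 (clean gravel): t_3 = 7.79 × 0.28 / 0.009863 = 221.2 d
  layer 4 (sandy clay): t_4 = 13.2 × 0.09 / 0.009863 = 120.5 d
Total t = Σ t_i = 472.0 days.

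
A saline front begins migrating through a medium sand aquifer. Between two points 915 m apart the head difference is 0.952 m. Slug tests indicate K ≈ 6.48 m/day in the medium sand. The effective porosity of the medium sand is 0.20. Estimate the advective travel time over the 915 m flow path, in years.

Hydraulic gradient i = Δh / L = 0.952 / 915 = 0.001040.
Darcy flux q = K · i = 6.480 × 0.001040 = 0.006742 m/day.
Seepage velocity v = q / n_e = 0.006742 / 0.20 = 0.03371 m/day.
Travel time t = L / v = 915 / 0.03371 = 27143 days = 74.31 years.

74.3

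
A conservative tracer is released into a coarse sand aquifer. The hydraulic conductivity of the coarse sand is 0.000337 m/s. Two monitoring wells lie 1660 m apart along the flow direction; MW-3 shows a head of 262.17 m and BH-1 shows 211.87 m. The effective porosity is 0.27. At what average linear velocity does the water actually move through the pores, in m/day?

Convert K: 0.000337 m/s × 86400 = 29.12 m/day.
Hydraulic gradient i = (262.17 − 211.87) / 1660 = 50.3 / 1660 = 0.03030.
Darcy flux q = K · i = 29.12 × 0.03030 = 0.8823 m/day.
Seepage velocity v = q / n_e = 0.8823 / 0.27 = 3.268 m/day.

3.27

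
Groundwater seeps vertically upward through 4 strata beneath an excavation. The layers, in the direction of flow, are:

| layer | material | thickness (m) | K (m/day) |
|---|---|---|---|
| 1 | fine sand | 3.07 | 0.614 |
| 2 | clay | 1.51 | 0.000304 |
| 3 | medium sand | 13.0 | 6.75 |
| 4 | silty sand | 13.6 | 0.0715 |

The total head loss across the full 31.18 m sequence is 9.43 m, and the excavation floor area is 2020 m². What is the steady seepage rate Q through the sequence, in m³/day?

3.69

Flow is perpendicular to layering, so the layers act in series and the equivalent K is the thickness-weighted harmonic mean.
Total thickness L = 3.07 + 1.51 + 13.0 + 13.6 = 31.18 m.
Σ(b_i/K_i) = 3.07/0.614 + 1.51/0.000304 + 13.0/6.75 + 13.6/0.0715 = 5164 d.
K_eq = L / Σ(b_i/K_i) = 31.18 / 5164 = 0.006038 m/day.
Q = K_eq · A · (Δh/L) = 0.006038 × 2020 × (9.43/31.18) = 3.689 m³/day.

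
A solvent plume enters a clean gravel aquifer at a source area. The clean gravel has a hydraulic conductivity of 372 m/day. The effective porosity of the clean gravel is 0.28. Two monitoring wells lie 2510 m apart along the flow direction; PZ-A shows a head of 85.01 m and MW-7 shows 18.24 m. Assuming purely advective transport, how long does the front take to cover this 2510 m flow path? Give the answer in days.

71.0

Hydraulic gradient i = (85.01 − 18.24) / 2510 = 66.77 / 2510 = 0.02660.
Darcy flux q = K · i = 372.0 × 0.02660 = 9.896 m/day.
Seepage velocity v = q / n_e = 9.896 / 0.28 = 35.34 m/day.
Travel time t = L / v = 2510 / 35.34 = 71.02 days.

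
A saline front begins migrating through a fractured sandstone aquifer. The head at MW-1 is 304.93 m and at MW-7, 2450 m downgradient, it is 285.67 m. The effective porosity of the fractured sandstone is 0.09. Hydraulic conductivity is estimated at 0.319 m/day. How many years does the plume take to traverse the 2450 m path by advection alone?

Hydraulic gradient i = (304.93 − 285.67) / 2450 = 19.26 / 2450 = 0.007861.
Darcy flux q = K · i = 0.3190 × 0.007861 = 0.002508 m/day.
Seepage velocity v = q / n_e = 0.002508 / 0.09 = 0.02786 m/day.
Travel time t = L / v = 2450 / 0.02786 = 87928 days = 240.7 years.

241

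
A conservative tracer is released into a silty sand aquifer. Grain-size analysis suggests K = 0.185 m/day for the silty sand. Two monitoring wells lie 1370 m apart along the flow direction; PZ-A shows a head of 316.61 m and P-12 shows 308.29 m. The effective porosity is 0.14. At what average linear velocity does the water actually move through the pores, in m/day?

0.00803

Hydraulic gradient i = (316.61 − 308.29) / 1370 = 8.32 / 1370 = 0.006073.
Darcy flux q = K · i = 0.1850 × 0.006073 = 0.001124 m/day.
Seepage velocity v = q / n_e = 0.001124 / 0.14 = 0.008025 m/day.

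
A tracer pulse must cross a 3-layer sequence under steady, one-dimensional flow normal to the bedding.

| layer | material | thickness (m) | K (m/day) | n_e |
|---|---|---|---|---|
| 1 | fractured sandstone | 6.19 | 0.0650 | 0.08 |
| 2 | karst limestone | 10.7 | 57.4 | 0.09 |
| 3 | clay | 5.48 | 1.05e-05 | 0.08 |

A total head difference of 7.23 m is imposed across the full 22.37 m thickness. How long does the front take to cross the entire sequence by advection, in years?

With flow normal to the layers, continuity requires the same specific discharge q through every layer.
Σ(b_i/K_i) = 6.19/0.0650 + 10.7/57.4 + 5.48/1.05e-05 = 5.220e+05 d.
q = Δh / Σ(b_i/K_i) = 7.23 / 5.220e+05 = 1.385e-05 m/day.
In each layer the seepage velocity is v_i = q/n_i, so the layer transit time is t_i = b_i·n_i / q:
  layer 1 (fractured sandstone): t_1 = 6.19 × 0.08 / 1.385e-05 = 35753 d
  layer 2 (karst limestone): t_2 = 10.7 × 0.09 / 1.385e-05 = 69528 d
  layer 3 (clay): t_3 = 5.48 × 0.08 / 1.385e-05 = 31652 d
Total t = Σ t_i = 1.369e+05 days = 374.9 years.

375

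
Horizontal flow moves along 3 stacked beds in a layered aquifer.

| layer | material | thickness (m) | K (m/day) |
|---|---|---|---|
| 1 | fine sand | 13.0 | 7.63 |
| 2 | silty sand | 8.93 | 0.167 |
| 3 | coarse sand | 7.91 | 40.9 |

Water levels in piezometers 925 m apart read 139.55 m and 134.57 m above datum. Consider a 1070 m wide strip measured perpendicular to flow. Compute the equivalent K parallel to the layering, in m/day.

Flow is parallel to layering, so each bed carries its own Darcy discharge and the transmissivities add.
Σ(K_i·b_i) = 7.63×13.0 + 0.167×8.93 + 40.9×7.91 = 424.2 m²/day.
Total thickness b = 29.84 m, so K_eq = Σ(K_i·b_i)/b = 14.22 m/day.

14.2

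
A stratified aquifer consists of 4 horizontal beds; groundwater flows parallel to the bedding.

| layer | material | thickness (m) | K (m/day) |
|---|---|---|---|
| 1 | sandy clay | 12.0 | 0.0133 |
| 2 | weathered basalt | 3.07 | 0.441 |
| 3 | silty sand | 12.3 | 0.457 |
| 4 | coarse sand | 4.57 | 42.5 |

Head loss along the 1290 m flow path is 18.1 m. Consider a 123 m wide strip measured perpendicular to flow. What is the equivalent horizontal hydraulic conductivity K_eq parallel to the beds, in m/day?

6.30

Flow is parallel to layering, so each bed carries its own Darcy discharge and the transmissivities add.
Σ(K_i·b_i) = 0.0133×12.0 + 0.441×3.07 + 0.457×12.3 + 42.5×4.57 = 201.4 m²/day.
Total thickness b = 31.94 m, so K_eq = Σ(K_i·b_i)/b = 6.304 m/day.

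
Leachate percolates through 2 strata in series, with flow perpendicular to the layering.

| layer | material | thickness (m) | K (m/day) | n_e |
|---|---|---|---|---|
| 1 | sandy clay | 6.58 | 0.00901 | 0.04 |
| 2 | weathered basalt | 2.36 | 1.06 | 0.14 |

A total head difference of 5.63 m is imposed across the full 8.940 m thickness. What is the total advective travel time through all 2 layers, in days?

77.2

With flow normal to the layers, continuity requires the same specific discharge q through every layer.
Σ(b_i/K_i) = 6.58/0.00901 + 2.36/1.06 = 732.5 d.
q = Δh / Σ(b_i/K_i) = 5.63 / 732.5 = 0.007686 m/day.
In each layer the seepage velocity is v_i = q/n_i, so the layer transit time is t_i = b_i·n_i / q:
  layer 1 (sandy clay): t_1 = 6.58 × 0.04 / 0.007686 = 34.25 d
  layer 2 (weathered basalt): t_2 = 2.36 × 0.14 / 0.007686 = 42.99 d
Total t = Σ t_i = 77.23 days.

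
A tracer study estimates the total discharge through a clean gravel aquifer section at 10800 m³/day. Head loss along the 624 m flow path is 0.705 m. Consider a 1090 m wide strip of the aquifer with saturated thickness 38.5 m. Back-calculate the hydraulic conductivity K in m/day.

Cross-sectional area A = 1090 × 38.5 = 41965 m².
Hydraulic gradient i = Δh / L = 0.705 / 624 = 0.001130.
From Q = K·A·i, K = Q / (A·i) = 10800 / (41965 × 0.001130) = 227.8 m/day.

228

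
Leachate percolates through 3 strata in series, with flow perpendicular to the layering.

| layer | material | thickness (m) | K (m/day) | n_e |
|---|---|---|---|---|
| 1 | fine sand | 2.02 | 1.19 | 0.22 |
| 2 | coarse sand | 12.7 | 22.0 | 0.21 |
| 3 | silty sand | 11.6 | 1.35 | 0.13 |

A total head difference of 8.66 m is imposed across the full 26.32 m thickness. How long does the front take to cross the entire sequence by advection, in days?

With flow normal to the layers, continuity requires the same specific discharge q through every layer.
Σ(b_i/K_i) = 2.02/1.19 + 12.7/22.0 + 11.6/1.35 = 10.87 d.
q = Δh / Σ(b_i/K_i) = 8.66 / 10.87 = 0.7969 m/day.
In each layer the seepage velocity is v_i = q/n_i, so the layer transit time is t_i = b_i·n_i / q:
  layer 1 (fine sand): t_1 = 2.02 × 0.22 / 0.7969 = 0.5577 d
  layer 2 (coarse sand): t_2 = 12.7 × 0.21 / 0.7969 = 3.347 d
  layer 3 (silty sand): t_3 = 11.6 × 0.13 / 0.7969 = 1.892 d
Total t = Σ t_i = 5.797 days.

5.80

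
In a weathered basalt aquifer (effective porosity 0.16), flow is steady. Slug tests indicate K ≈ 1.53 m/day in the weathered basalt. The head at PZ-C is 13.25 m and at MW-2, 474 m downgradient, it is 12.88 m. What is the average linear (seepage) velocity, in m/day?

Hydraulic gradient i = (13.25 − 12.88) / 474 = 0.37 / 474 = 0.0007806.
Darcy flux q = K · i = 1.530 × 0.0007806 = 0.001194 m/day.
Seepage velocity v = q / n_e = 0.001194 / 0.16 = 0.007464 m/day.

0.00746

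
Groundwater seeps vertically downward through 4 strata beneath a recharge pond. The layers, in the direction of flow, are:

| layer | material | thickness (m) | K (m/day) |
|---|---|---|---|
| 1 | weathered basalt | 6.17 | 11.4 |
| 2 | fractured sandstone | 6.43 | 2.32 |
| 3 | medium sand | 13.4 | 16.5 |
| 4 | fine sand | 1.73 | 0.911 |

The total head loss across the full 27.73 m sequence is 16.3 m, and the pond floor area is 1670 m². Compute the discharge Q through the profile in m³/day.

Flow is perpendicular to layering, so the layers act in series and the equivalent K is the thickness-weighted harmonic mean.
Total thickness L = 6.17 + 6.43 + 13.4 + 1.73 = 27.73 m.
Σ(b_i/K_i) = 6.17/11.4 + 6.43/2.32 + 13.4/16.5 + 1.73/0.911 = 6.024 d.
K_eq = L / Σ(b_i/K_i) = 27.73 / 6.024 = 4.603 m/day.
Q = K_eq · A · (Δh/L) = 4.603 × 1670 × (16.3/27.73) = 4519 m³/day.

4520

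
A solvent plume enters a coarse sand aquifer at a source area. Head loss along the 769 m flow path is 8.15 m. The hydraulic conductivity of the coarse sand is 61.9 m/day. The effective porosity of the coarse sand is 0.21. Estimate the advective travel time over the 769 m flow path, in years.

0.674

Hydraulic gradient i = Δh / L = 8.15 / 769 = 0.01060.
Darcy flux q = K · i = 61.90 × 0.01060 = 0.6560 m/day.
Seepage velocity v = q / n_e = 0.6560 / 0.21 = 3.124 m/day.
Travel time t = L / v = 769 / 3.124 = 246.2 days = 0.6740 years.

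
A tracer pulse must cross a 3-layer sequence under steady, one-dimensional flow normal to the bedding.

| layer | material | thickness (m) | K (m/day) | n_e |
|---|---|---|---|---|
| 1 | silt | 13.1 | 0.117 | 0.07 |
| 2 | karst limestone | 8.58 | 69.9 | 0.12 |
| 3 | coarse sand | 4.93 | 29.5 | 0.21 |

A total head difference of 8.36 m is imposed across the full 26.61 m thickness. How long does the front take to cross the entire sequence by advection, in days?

With flow normal to the layers, continuity requires the same specific discharge q through every layer.
Σ(b_i/K_i) = 13.1/0.117 + 8.58/69.9 + 4.93/29.5 = 112.3 d.
q = Δh / Σ(b_i/K_i) = 8.36 / 112.3 = 0.07447 m/day.
In each layer the seepage velocity is v_i = q/n_i, so the layer transit time is t_i = b_i·n_i / q:
  layer 1 (silt): t_1 = 13.1 × 0.07 / 0.07447 = 12.31 d
  layer 2 (karst limestone): t_2 = 8.58 × 0.12 / 0.07447 = 13.83 d
  layer 3 (coarse sand): t_3 = 4.93 × 0.21 / 0.07447 = 13.90 d
Total t = Σ t_i = 40.04 days.

40.0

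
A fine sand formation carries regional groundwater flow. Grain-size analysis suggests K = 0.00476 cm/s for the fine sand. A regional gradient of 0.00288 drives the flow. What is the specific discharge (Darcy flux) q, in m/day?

0.0118

Convert K: 0.00476 cm/s × 864 = 4.113 m/day.
Hydraulic gradient i = 0.00288.
Specific discharge q = K · i = 4.113 × 0.002880 = 0.01184 m/day.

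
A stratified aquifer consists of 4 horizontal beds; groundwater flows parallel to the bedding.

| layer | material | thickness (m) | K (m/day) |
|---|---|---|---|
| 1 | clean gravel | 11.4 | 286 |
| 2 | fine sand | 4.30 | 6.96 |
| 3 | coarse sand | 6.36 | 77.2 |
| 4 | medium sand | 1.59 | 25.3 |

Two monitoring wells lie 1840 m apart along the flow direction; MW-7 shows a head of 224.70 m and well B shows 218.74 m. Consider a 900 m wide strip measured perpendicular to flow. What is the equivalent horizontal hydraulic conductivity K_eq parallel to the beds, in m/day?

162

Flow is parallel to layering, so each bed carries its own Darcy discharge and the transmissivities add.
Σ(K_i·b_i) = 286×11.4 + 6.96×4.30 + 77.2×6.36 + 25.3×1.59 = 3822 m²/day.
Total thickness b = 23.65 m, so K_eq = Σ(K_i·b_i)/b = 161.6 m/day.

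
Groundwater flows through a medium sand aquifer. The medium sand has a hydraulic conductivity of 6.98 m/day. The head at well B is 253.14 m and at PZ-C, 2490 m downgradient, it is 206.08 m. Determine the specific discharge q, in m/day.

Hydraulic gradient i = (253.14 − 206.08) / 2490 = 47.06 / 2490 = 0.01890.
Specific discharge q = K · i = 6.980 × 0.01890 = 0.1319 m/day.

0.132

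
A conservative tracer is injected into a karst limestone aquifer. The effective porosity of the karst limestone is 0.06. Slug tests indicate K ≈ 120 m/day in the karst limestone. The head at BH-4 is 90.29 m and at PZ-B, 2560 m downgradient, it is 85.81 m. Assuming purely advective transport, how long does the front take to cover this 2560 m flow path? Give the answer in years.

2.00

Hydraulic gradient i = (90.29 − 85.81) / 2560 = 4.48 / 2560 = 0.001750.
Darcy flux q = K · i = 120.0 × 0.001750 = 0.2100 m/day.
Seepage velocity v = q / n_e = 0.2100 / 0.06 = 3.500 m/day.
Travel time t = L / v = 2560 / 3.500 = 731.4 days = 2.003 years.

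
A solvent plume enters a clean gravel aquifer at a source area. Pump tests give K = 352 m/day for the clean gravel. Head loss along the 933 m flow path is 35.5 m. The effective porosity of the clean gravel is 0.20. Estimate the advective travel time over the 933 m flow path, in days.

13.9

Hydraulic gradient i = Δh / L = 35.5 / 933 = 0.03805.
Darcy flux q = K · i = 352.0 × 0.03805 = 13.39 m/day.
Seepage velocity v = q / n_e = 13.39 / 0.20 = 66.97 m/day.
Travel time t = L / v = 933 / 66.97 = 13.93 days.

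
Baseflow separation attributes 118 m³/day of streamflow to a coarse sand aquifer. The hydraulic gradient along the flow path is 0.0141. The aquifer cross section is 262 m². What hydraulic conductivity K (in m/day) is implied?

31.9

Hydraulic gradient i = 0.0141.
From Q = K·A·i, K = Q / (A·i) = 118 / (262.0 × 0.01410) = 31.94 m/day.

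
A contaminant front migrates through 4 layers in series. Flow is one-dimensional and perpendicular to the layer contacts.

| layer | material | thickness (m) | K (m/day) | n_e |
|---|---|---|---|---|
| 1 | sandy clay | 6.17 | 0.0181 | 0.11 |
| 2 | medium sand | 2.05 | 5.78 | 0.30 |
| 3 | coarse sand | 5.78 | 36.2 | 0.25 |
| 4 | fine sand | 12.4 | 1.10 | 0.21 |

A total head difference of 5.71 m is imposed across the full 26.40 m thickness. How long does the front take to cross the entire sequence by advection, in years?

With flow normal to the layers, continuity requires the same specific discharge q through every layer.
Σ(b_i/K_i) = 6.17/0.0181 + 2.05/5.78 + 5.78/36.2 + 12.4/1.10 = 352.7 d.
q = Δh / Σ(b_i/K_i) = 5.71 / 352.7 = 0.01619 m/day.
In each layer the seepage velocity is v_i = q/n_i, so the layer transit time is t_i = b_i·n_i / q:
  layer 1 (sandy clay): t_1 = 6.17 × 0.11 / 0.01619 = 41.92 d
  layer 2 (medium sand): t_2 = 2.05 × 0.30 / 0.01619 = 37.98 d
  layer 3 (coarse sand): t_3 = 5.78 × 0.25 / 0.01619 = 89.25 d
  layer 4 (fine sand): t_4 = 12.4 × 0.21 / 0.01619 = 160.8 d
Total t = Σ t_i = 330.0 days = 0.9035 years.

0.903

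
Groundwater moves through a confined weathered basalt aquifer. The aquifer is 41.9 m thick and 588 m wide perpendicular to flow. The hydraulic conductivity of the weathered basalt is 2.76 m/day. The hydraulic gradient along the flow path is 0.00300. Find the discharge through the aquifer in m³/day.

Cross-sectional area A = 588 × 41.9 = 24637 m².
Hydraulic gradient i = 0.00300.
Darcy's law: Q = K · A · i = 2.760 × 24637 × 0.003000 = 204.0 m³/day.

204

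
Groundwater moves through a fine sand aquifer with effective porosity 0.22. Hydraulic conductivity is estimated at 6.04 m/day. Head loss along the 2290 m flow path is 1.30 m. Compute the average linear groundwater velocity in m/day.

0.0156

Hydraulic gradient i = Δh / L = 1.30 / 2290 = 0.0005677.
Darcy flux q = K · i = 6.040 × 0.0005677 = 0.003429 m/day.
Seepage velocity v = q / n_e = 0.003429 / 0.22 = 0.01559 m/day.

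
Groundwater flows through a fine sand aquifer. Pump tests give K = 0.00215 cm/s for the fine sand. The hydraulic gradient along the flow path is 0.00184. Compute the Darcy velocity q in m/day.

Convert K: 0.00215 cm/s × 864 = 1.858 m/day.
Hydraulic gradient i = 0.00184.
Specific discharge q = K · i = 1.858 × 0.001840 = 0.003418 m/day.

0.00342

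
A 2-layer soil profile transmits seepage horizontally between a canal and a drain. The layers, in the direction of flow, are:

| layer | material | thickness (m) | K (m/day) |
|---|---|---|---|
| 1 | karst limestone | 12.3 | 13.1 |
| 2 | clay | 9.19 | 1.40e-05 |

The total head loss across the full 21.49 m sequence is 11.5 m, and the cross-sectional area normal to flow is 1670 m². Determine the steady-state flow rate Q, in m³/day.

0.0293

Flow is perpendicular to layering, so the layers act in series and the equivalent K is the thickness-weighted harmonic mean.
Total thickness L = 12.3 + 9.19 = 21.49 m.
Σ(b_i/K_i) = 12.3/13.1 + 9.19/1.40e-05 = 6.564e+05 d.
K_eq = L / Σ(b_i/K_i) = 21.49 / 6.564e+05 = 3.274e-05 m/day.
Q = K_eq · A · (Δh/L) = 3.274e-05 × 1670 × (11.5/21.49) = 0.02926 m³/day.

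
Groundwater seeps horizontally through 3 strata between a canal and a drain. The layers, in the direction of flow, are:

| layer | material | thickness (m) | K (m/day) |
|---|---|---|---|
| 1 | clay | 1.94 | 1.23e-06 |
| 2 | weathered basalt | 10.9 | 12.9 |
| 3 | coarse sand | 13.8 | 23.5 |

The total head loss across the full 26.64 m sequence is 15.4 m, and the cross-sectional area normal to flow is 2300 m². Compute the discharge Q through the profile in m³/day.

0.0225

Flow is perpendicular to layering, so the layers act in series and the equivalent K is the thickness-weighted harmonic mean.
Total thickness L = 1.94 + 10.9 + 13.8 = 26.64 m.
Σ(b_i/K_i) = 1.94/1.23e-06 + 10.9/12.9 + 13.8/23.5 = 1.577e+06 d.
K_eq = L / Σ(b_i/K_i) = 26.64 / 1.577e+06 = 1.689e-05 m/day.
Q = K_eq · A · (Δh/L) = 1.689e-05 × 2300 × (15.4/26.64) = 0.02246 m³/day.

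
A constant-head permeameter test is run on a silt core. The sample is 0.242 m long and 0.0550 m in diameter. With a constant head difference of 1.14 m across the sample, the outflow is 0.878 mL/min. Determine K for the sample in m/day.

0.113

Cross-sectional area A = π·(d/2)² = π × (0.0550/2)² = 0.002376 m².
Convert discharge: 0.878 mL/min = 1.463e-08 m³/s.
Darcy's law rearranged: K = Q·L / (A·Δh) = 1.463e-08 × 0.242 / (0.002376 × 1.14) = 1.307e-06 m/s = 0.1130 m/day.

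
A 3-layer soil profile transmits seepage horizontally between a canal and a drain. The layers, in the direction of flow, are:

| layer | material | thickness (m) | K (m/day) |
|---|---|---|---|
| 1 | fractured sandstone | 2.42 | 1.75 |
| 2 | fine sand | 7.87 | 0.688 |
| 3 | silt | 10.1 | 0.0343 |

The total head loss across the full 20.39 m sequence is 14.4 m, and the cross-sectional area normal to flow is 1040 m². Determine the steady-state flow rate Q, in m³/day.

Flow is perpendicular to layering, so the layers act in series and the equivalent K is the thickness-weighted harmonic mean.
Total thickness L = 2.42 + 7.87 + 10.1 = 20.39 m.
Σ(b_i/K_i) = 2.42/1.75 + 7.87/0.688 + 10.1/0.0343 = 307.3 d.
K_eq = L / Σ(b_i/K_i) = 20.39 / 307.3 = 0.06636 m/day.
Q = K_eq · A · (Δh/L) = 0.06636 × 1040 × (14.4/20.39) = 48.74 m³/day.

48.7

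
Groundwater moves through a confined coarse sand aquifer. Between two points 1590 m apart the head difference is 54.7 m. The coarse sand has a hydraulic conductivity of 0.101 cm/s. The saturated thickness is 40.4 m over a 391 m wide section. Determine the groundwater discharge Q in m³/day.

47400

Convert K: 0.101 cm/s × 864 = 87.26 m/day.
Cross-sectional area A = 391 × 40.4 = 15796 m².
Hydraulic gradient i = Δh / L = 54.7 / 1590 = 0.03440.
Darcy's law: Q = K · A · i = 87.26 × 15796 × 0.03440 = 47422 m³/day.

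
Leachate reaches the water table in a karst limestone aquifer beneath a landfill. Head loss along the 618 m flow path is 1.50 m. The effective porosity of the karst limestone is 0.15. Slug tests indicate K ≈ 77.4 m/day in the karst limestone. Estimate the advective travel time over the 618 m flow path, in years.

Hydraulic gradient i = Δh / L = 1.50 / 618 = 0.002427.
Darcy flux q = K · i = 77.40 × 0.002427 = 0.1879 m/day.
Seepage velocity v = q / n_e = 0.1879 / 0.15 = 1.252 m/day.
Travel time t = L / v = 618 / 1.252 = 493.4 days = 1.351 years.

1.35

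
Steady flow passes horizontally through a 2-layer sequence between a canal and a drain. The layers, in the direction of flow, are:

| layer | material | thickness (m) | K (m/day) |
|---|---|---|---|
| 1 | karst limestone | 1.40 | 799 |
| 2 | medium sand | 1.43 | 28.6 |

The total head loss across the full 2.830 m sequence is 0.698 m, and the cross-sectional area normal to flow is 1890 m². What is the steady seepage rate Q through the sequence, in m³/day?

Flow is perpendicular to layering, so the layers act in series and the equivalent K is the thickness-weighted harmonic mean.
Total thickness L = 1.40 + 1.43 = 2.830 m.
Σ(b_i/K_i) = 1.40/799 + 1.43/28.6 = 0.05175 d.
K_eq = L / Σ(b_i/K_i) = 2.830 / 0.05175 = 54.68 m/day.
Q = K_eq · A · (Δh/L) = 54.68 × 1890 × (0.698/2.830) = 25491 m³/day.

25500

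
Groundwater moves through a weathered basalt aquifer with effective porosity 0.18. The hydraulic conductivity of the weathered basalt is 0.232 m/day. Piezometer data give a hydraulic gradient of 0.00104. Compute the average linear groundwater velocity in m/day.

0.00134

Hydraulic gradient i = 0.00104.
Darcy flux q = K · i = 0.2320 × 0.001040 = 0.0002413 m/day.
Seepage velocity v = q / n_e = 0.0002413 / 0.18 = 0.001340 m/day.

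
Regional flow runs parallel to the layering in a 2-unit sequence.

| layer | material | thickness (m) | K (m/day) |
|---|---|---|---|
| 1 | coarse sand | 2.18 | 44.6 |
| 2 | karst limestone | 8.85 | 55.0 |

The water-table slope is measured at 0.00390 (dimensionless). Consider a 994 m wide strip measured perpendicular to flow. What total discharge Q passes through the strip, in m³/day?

2260

Flow is parallel to layering, so each bed carries its own Darcy discharge and the transmissivities add.
Σ(K_i·b_i) = 44.6×2.18 + 55.0×8.85 = 584.0 m²/day.
Hydraulic gradient i = 0.00390.
Q = Σ(K_i·b_i) · W · i = 584.0 × 994 × 0.003900 = 2264 m³/day.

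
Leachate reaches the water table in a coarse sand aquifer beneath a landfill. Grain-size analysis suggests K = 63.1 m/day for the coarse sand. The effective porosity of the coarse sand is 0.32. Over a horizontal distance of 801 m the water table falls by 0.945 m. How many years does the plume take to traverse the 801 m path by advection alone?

9.43

Hydraulic gradient i = Δh / L = 0.945 / 801 = 0.001180.
Darcy flux q = K · i = 63.10 × 0.001180 = 0.07444 m/day.
Seepage velocity v = q / n_e = 0.07444 / 0.32 = 0.2326 m/day.
Travel time t = L / v = 801 / 0.2326 = 3443 days = 9.427 years.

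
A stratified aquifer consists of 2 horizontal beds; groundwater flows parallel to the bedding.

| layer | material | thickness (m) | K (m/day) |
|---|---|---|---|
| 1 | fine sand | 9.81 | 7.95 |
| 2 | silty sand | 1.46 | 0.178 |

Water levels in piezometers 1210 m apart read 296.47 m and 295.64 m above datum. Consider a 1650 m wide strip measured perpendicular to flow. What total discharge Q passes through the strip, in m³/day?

Flow is parallel to layering, so each bed carries its own Darcy discharge and the transmissivities add.
Σ(K_i·b_i) = 7.95×9.81 + 0.178×1.46 = 78.25 m²/day.
Hydraulic gradient i = (296.47 − 295.64) / 1210 = 0.83 / 1210 = 0.0006860.
Q = Σ(K_i·b_i) · W · i = 78.25 × 1650 × 0.0006860 = 88.56 m³/day.

88.6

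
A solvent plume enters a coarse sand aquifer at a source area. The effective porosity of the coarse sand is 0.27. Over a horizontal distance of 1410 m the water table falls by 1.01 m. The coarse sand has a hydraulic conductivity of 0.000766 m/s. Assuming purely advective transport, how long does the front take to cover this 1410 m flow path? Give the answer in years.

Convert K: 0.000766 m/s × 86400 = 66.18 m/day.
Hydraulic gradient i = Δh / L = 1.01 / 1410 = 0.0007163.
Darcy flux q = K · i = 66.18 × 0.0007163 = 0.04741 m/day.
Seepage velocity v = q / n_e = 0.04741 / 0.27 = 0.1756 m/day.
Travel time t = L / v = 1410 / 0.1756 = 8030 days = 21.99 years.

22.0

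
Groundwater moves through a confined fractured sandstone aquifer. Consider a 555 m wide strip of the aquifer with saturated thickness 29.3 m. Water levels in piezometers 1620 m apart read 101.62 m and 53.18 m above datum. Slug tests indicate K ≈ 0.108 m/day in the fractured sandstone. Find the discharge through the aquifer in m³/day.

52.5

Cross-sectional area A = 555 × 29.3 = 16262 m².
Hydraulic gradient i = (101.62 − 53.18) / 1620 = 48.44 / 1620 = 0.02990.
Darcy's law: Q = K · A · i = 0.1080 × 16262 × 0.02990 = 52.51 m³/day.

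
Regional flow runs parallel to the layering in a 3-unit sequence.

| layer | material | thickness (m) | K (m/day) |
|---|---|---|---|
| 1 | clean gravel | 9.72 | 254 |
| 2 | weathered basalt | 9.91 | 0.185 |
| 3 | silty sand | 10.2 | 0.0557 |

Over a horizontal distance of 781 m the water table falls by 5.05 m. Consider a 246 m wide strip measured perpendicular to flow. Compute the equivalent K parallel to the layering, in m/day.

82.8

Flow is parallel to layering, so each bed carries its own Darcy discharge and the transmissivities add.
Σ(K_i·b_i) = 254×9.72 + 0.185×9.91 + 0.0557×10.2 = 2471 m²/day.
Total thickness b = 29.83 m, so K_eq = Σ(K_i·b_i)/b = 82.85 m/day.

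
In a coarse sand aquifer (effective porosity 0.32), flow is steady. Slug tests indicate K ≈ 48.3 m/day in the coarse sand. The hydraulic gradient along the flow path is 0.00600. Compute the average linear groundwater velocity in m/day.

Hydraulic gradient i = 0.00600.
Darcy flux q = K · i = 48.30 × 0.006000 = 0.2898 m/day.
Seepage velocity v = q / n_e = 0.2898 / 0.32 = 0.9056 m/day.

0.906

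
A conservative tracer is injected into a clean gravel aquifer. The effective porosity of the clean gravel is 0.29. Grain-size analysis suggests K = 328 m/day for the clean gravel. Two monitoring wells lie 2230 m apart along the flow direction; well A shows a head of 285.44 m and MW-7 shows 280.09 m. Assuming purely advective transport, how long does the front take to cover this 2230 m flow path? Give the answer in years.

Hydraulic gradient i = (285.44 − 280.09) / 2230 = 5.35 / 2230 = 0.002399.
Darcy flux q = K · i = 328.0 × 0.002399 = 0.7869 m/day.
Seepage velocity v = q / n_e = 0.7869 / 0.29 = 2.713 m/day.
Travel time t = L / v = 2230 / 2.713 = 821.8 days = 2.250 years.

2.25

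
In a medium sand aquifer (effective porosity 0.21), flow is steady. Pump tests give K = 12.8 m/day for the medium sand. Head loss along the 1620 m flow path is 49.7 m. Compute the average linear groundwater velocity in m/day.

1.87

Hydraulic gradient i = Δh / L = 49.7 / 1620 = 0.03068.
Darcy flux q = K · i = 12.80 × 0.03068 = 0.3927 m/day.
Seepage velocity v = q / n_e = 0.3927 / 0.21 = 1.870 m/day.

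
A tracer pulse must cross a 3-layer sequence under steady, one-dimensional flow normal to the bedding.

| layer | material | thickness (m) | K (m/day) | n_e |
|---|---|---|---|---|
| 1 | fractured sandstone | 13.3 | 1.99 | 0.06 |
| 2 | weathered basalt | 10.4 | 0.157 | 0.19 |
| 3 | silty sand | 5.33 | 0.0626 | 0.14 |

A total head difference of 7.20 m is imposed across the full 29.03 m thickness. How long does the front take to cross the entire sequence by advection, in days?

77.3

With flow normal to the layers, continuity requires the same specific discharge q through every layer.
Σ(b_i/K_i) = 13.3/1.99 + 10.4/0.157 + 5.33/0.0626 = 158.1 d.
q = Δh / Σ(b_i/K_i) = 7.20 / 158.1 = 0.04555 m/day.
In each layer the seepage velocity is v_i = q/n_i, so the layer transit time is t_i = b_i·n_i / q:
  layer 1 (fractured sandstone): t_1 = 13.3 × 0.06 / 0.04555 = 17.52 d
  layer 2 (weathered basalt): t_2 = 10.4 × 0.19 / 0.04555 = 43.38 d
  layer 3 (silty sand): t_3 = 5.33 × 0.14 / 0.04555 = 16.38 d
Total t = Σ t_i = 77.28 days.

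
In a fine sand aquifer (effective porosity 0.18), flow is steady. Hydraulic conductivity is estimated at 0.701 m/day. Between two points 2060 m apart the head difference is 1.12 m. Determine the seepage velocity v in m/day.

0.00212

Hydraulic gradient i = Δh / L = 1.12 / 2060 = 0.0005437.
Darcy flux q = K · i = 0.7010 × 0.0005437 = 0.0003811 m/day.
Seepage velocity v = q / n_e = 0.0003811 / 0.18 = 0.002117 m/day.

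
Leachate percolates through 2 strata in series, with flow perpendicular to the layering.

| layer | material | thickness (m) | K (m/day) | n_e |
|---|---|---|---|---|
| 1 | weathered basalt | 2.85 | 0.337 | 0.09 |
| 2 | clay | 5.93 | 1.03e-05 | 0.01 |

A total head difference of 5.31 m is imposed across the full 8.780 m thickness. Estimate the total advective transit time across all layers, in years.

93.7

With flow normal to the layers, continuity requires the same specific discharge q through every layer.
Σ(b_i/K_i) = 2.85/0.337 + 5.93/1.03e-05 = 5.757e+05 d.
q = Δh / Σ(b_i/K_i) = 5.31 / 5.757e+05 = 9.223e-06 m/day.
In each layer the seepage velocity is v_i = q/n_i, so the layer transit time is t_i = b_i·n_i / q:
  layer 1 (weathered basalt): t_1 = 2.85 × 0.09 / 9.223e-06 = 27811 d
  layer 2 (clay): t_2 = 5.93 × 0.01 / 9.223e-06 = 6430 d
Total t = Σ t_i = 34241 days = 93.75 years.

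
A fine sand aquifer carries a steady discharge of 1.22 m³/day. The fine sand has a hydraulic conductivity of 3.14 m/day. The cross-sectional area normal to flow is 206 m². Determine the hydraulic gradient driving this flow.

From Q = K·A·i, i = Q / (K·A) = 1.22 / (3.140 × 206.0) = 0.001886.

0.00189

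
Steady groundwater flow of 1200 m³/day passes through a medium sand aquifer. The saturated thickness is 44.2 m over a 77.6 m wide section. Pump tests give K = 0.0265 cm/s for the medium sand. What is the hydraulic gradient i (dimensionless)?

Convert K: 0.0265 cm/s × 864 = 22.90 m/day.
Cross-sectional area A = 77.6 × 44.2 = 3430 m².
From Q = K·A·i, i = Q / (K·A) = 1200 / (22.90 × 3430) = 0.01528.

0.0153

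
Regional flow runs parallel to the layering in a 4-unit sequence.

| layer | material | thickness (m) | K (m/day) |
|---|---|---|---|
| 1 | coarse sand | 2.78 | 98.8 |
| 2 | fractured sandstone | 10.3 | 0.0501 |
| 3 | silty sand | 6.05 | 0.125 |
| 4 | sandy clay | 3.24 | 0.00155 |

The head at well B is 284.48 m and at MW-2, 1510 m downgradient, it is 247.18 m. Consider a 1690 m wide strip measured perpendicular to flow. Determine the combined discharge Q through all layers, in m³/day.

Flow is parallel to layering, so each bed carries its own Darcy discharge and the transmissivities add.
Σ(K_i·b_i) = 98.8×2.78 + 0.0501×10.3 + 0.125×6.05 + 0.00155×3.24 = 275.9 m²/day.
Hydraulic gradient i = (284.48 − 247.18) / 1510 = 37.3 / 1510 = 0.02470.
Q = Σ(K_i·b_i) · W · i = 275.9 × 1690 × 0.02470 = 11520 m³/day.

11500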